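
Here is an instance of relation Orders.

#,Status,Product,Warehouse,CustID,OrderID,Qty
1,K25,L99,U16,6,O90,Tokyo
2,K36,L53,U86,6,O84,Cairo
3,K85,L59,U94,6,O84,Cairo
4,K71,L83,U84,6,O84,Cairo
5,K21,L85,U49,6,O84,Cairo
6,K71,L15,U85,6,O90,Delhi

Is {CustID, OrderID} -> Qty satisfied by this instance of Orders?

(CustID=6, OrderID=O90): rows 1, 6 → Qty takes values {Tokyo, Delhi} — violation
(CustID=6, OrderID=O84): rows 2, 3, 4, 5 → Qty = Cairo, Cairo, Cairo, Cairo ✓
Two rows agree on {CustID, OrderID} but differ on Qty, so {CustID, OrderID} -> Qty does not hold.

No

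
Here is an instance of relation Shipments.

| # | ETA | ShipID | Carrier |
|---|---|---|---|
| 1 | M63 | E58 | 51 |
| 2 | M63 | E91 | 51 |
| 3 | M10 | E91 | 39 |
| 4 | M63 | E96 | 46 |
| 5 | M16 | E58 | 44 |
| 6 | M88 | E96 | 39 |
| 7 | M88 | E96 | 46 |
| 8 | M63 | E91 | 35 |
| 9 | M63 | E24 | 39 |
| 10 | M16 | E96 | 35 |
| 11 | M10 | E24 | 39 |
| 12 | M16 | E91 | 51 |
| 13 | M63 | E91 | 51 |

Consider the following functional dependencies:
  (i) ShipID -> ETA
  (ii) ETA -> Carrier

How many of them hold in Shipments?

0

(i) ShipID -> ETA: ShipID=E58: rows 1, 5 → ETA takes values {M63, M16} — violation; ShipID=E91: rows 2, 3, 8, 12, 13 → ETA takes values {M63, M10, M16} — violation; ShipID=E96: rows 4, 6, 7, 10 → ETA takes values {M63, M88, M16} — violation; ShipID=E24: rows 9, 11 → ETA takes values {M63, M10} — violation — fails.
(ii) ETA -> Carrier: ETA=M63: rows 1, 2, 4, 8, 9, 13 → Carrier takes values {51, 46, 35, 39} — violation; ETA=M16: rows 5, 10, 12 → Carrier takes values {44, 35, 51} — violation; ETA=M88: rows 6, 7 → Carrier takes values {39, 46} — violation — fails.
None of the 2 dependencies hold.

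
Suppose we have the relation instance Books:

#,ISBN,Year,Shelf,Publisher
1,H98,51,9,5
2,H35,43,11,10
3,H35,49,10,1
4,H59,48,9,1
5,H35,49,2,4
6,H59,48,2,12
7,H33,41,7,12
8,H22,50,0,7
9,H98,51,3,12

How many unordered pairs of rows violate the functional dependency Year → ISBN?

0

Year=51: all 2 rows agree on ISBN — 0 pairs.
Year=49: all 2 rows agree on ISBN — 0 pairs.
Year=48: all 2 rows agree on ISBN — 0 pairs.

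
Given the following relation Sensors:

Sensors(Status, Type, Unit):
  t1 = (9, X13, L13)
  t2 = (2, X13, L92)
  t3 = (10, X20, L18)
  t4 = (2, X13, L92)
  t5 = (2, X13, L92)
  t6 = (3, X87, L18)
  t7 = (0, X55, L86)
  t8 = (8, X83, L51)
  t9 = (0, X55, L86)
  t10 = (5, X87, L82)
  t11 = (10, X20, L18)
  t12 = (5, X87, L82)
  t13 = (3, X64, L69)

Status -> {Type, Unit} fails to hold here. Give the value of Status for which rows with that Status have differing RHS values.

3

Status=9: row 1 → {Type,Unit} = (X13, L13) ✓
Status=2: rows 2, 4, 5 → {Type,Unit} = (X13, L92), (X13, L92), (X13, L92) ✓
Status=10: rows 3, 11 → {Type,Unit} = (X20, L18), (X20, L18) ✓
Status=3: rows 6, 13 → {Type,Unit} takes values {(X87, L18), (X64, L69)} — violation
Status=0: rows 7, 9 → {Type,Unit} = (X55, L86), (X55, L86) ✓
Status=8: row 8 → {Type,Unit} = (X83, L51) ✓
Status=5: rows 10, 12 → {Type,Unit} = (X87, L82), (X87, L82) ✓
The only Status value with inconsistent RHS is Status=3.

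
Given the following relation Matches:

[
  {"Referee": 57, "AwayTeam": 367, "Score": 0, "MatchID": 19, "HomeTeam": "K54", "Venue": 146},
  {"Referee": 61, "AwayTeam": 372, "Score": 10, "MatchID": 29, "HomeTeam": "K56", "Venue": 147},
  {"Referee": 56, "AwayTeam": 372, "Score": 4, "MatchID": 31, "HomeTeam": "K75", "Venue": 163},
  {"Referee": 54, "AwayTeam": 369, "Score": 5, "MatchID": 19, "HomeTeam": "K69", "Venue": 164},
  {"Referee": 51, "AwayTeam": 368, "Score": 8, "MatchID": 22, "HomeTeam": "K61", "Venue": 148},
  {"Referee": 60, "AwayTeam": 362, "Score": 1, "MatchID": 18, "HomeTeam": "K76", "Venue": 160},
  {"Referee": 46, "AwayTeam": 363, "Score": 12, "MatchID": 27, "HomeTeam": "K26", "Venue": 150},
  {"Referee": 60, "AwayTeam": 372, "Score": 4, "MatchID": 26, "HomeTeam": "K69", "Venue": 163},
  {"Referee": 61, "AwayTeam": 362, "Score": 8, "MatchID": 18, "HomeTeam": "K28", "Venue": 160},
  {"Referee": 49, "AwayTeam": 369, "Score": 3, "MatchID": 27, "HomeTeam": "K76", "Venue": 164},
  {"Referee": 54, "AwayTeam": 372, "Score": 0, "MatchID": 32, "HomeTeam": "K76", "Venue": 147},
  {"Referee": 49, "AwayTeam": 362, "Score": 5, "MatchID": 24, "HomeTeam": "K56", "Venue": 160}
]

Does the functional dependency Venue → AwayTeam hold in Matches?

Venue=146: 1 row → AwayTeam = 367 ✓
Venue=147: 2 rows → AwayTeam = 372, 372 ✓
Venue=163: 2 rows → AwayTeam = 372, 372 ✓
Venue=164: 2 rows → AwayTeam = 369, 369 ✓
Venue=148: 1 row → AwayTeam = 368 ✓
Venue=160: 3 rows → AwayTeam = 362, 362, 362 ✓
Venue=150: 1 row → AwayTeam = 363 ✓
Every Venue value is associated with a single AwayTeam value, so Venue → AwayTeam holds.

Yes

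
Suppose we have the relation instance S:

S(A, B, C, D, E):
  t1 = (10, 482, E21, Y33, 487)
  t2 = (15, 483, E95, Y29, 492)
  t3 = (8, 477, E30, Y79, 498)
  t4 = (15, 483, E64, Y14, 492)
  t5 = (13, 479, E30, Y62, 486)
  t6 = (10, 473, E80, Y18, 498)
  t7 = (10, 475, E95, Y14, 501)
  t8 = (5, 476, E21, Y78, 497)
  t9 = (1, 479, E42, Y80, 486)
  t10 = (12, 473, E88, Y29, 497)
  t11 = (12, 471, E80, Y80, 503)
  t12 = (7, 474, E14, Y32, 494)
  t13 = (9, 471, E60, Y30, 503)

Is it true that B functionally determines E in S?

B=482: row 1 → E = 487 ✓
B=483: rows 2, 4 → E = 492, 492 ✓
B=477: row 3 → E = 498 ✓
B=479: rows 5, 9 → E = 486, 486 ✓
B=473: rows 6, 10 → E takes values {498, 497} — violation
B=475: row 7 → E = 501 ✓
B=476: row 8 → E = 497 ✓
B=471: rows 11, 13 → E = 503, 503 ✓
B=474: row 12 → E = 494 ✓
Two rows agree on B but differ on E, so B -> E does not hold.

No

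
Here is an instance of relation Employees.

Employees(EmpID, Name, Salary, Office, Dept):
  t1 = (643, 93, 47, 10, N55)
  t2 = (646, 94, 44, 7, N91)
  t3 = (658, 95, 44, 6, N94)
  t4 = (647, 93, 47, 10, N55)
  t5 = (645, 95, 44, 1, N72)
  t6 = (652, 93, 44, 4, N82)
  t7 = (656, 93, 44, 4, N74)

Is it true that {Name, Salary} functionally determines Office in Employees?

(Name=93, Salary=47): rows 1, 4 → Office = 10, 10 ✓
(Name=94, Salary=44): row 2 → Office = 7 ✓
(Name=95, Salary=44): rows 3, 5 → Office takes values {6, 1} — violation
(Name=93, Salary=44): rows 6, 7 → Office = 4, 4 ✓
Two rows agree on {Name, Salary} but differ on Office, so {Name, Salary} → Office does not hold.

No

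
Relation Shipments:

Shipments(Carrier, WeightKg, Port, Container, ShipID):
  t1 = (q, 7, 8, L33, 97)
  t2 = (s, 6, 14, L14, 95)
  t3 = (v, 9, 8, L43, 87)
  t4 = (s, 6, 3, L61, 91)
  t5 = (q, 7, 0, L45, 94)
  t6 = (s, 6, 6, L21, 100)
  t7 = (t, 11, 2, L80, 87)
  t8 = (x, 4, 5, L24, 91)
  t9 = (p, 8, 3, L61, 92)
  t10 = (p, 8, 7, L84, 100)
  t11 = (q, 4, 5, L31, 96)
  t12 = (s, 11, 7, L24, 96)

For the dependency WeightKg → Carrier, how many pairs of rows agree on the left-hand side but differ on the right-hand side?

WeightKg=7: all 2 rows agree on Carrier — 0 pairs.
WeightKg=6: all 3 rows agree on Carrier — 0 pairs.
WeightKg=11: violating pairs (7,12) — 1 pair.
WeightKg=4: violating pairs (8,11) — 1 pair.
WeightKg=8: all 2 rows agree on Carrier — 0 pairs.

2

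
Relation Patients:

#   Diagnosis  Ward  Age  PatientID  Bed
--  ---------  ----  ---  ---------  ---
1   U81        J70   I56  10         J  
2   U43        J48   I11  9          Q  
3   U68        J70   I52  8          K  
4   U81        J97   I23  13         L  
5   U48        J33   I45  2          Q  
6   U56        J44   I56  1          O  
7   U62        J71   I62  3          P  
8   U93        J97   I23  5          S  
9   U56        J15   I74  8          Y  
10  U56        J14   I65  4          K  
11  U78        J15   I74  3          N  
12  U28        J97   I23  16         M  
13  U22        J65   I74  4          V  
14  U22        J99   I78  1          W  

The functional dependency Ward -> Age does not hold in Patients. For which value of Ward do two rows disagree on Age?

Ward=J70: rows 1, 3 → Age takes values {I56, I52} — violation
Ward=J48: row 2 → Age = I11 ✓
Ward=J97: rows 4, 8, 12 → Age = I23, I23, I23 ✓
Ward=J33: row 5 → Age = I45 ✓
Ward=J44: row 6 → Age = I56 ✓
Ward=J71: row 7 → Age = I62 ✓
Ward=J15: rows 9, 11 → Age = I74, I74 ✓
Ward=J14: row 10 → Age = I65 ✓
Ward=J65: row 13 → Age = I74 ✓
Ward=J99: row 14 → Age = I78 ✓
The only Ward value with inconsistent Age is Ward=J70.

J70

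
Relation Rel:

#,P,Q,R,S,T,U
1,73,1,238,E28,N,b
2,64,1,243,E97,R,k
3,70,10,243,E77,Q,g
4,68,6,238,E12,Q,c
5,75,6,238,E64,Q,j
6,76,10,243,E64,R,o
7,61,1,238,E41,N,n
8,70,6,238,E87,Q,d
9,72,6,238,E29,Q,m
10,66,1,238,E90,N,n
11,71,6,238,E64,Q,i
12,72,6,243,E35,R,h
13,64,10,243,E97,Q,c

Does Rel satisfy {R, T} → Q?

No

(R=238, T=N): rows 1, 7, 10 → Q = 1, 1, 1 ✓
(R=243, T=R): rows 2, 6, 12 → Q takes values {1, 10, 6} — violation
(R=243, T=Q): rows 3, 13 → Q = 10, 10 ✓
(R=238, T=Q): rows 4, 5, 8, 9, 11 → Q = 6, 6, 6, 6, 6 ✓
Two rows agree on {R, T} but differ on Q, so {R, T} → Q does not hold.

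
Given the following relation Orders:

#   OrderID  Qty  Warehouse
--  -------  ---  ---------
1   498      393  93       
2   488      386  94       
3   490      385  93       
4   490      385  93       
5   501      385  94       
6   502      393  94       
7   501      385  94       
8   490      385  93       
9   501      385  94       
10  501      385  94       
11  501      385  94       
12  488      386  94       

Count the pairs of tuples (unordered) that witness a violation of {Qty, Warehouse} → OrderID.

(Qty=386, Warehouse=94): all 2 rows agree on OrderID — 0 pairs.
(Qty=385, Warehouse=93): all 3 rows agree on OrderID — 0 pairs.
(Qty=385, Warehouse=94): all 5 rows agree on OrderID — 0 pairs.

0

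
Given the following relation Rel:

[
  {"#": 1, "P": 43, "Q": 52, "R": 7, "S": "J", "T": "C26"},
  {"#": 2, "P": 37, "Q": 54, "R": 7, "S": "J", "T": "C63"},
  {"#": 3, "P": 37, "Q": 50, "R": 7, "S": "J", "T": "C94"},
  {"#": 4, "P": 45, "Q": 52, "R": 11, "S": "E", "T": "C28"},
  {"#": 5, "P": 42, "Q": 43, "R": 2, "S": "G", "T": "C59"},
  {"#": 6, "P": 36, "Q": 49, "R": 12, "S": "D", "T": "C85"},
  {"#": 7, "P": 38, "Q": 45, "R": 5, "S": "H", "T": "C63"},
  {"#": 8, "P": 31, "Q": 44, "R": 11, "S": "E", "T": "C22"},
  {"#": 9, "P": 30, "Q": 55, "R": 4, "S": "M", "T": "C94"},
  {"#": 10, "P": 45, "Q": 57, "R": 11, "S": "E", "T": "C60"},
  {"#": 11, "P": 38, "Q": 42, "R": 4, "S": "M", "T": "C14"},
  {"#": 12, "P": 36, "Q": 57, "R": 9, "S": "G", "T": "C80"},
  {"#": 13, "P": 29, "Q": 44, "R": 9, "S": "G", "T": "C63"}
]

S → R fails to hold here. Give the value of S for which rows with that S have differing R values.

G

S=J: rows 1, 2, 3 → R = 7, 7, 7 ✓
S=E: rows 4, 8, 10 → R = 11, 11, 11 ✓
S=G: rows 5, 12, 13 → R takes values {2, 9} — violation
S=D: row 6 → R = 12 ✓
S=H: row 7 → R = 5 ✓
S=M: rows 9, 11 → R = 4, 4 ✓
The only S value with inconsistent R is S=G.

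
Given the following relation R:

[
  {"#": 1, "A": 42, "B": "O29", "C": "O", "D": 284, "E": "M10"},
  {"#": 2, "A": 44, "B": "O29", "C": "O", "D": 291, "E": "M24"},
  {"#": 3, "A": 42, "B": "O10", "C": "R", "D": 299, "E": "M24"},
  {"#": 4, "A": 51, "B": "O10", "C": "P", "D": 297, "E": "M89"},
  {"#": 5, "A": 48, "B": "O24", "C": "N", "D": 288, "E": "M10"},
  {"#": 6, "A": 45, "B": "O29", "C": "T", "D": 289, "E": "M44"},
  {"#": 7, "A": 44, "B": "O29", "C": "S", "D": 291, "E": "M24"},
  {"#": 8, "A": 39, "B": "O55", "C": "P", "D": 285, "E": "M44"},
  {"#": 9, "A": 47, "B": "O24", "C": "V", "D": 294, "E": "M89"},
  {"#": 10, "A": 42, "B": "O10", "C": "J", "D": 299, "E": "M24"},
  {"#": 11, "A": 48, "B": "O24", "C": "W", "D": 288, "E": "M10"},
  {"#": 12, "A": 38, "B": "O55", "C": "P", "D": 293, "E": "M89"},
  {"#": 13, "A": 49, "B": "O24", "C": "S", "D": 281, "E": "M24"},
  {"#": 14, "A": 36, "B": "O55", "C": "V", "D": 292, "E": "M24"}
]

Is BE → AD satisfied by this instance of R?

Yes

(B=O29, E=M10): row 1 → {A,D} = (42, 284) ✓
(B=O29, E=M24): rows 2, 7 → {A,D} = (44, 291), (44, 291) ✓
(B=O10, E=M24): rows 3, 10 → {A,D} = (42, 299), (42, 299) ✓
(B=O10, E=M89): row 4 → {A,D} = (51, 297) ✓
(B=O24, E=M10): rows 5, 11 → {A,D} = (48, 288), (48, 288) ✓
(B=O29, E=M44): row 6 → {A,D} = (45, 289) ✓
(B=O55, E=M44): row 8 → {A,D} = (39, 285) ✓
(B=O24, E=M89): row 9 → {A,D} = (47, 294) ✓
(B=O55, E=M89): row 12 → {A,D} = (38, 293) ✓
(B=O24, E=M24): row 13 → {A,D} = (49, 281) ✓
(B=O55, E=M24): row 14 → {A,D} = (36, 292) ✓
Every BE value is associated with a single AD value, so BE → AD holds.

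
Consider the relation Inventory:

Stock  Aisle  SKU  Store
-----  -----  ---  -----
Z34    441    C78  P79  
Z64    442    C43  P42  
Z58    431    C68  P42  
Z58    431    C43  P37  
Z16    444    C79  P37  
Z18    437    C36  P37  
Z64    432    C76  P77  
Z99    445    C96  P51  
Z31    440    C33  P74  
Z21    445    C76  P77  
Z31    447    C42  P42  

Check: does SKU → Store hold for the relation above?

SKU=C78: 1 row → Store = P79 ✓
SKU=C43: 2 rows → Store takes values {P42, P37} — violation
SKU=C68: 1 row → Store = P42 ✓
SKU=C79: 1 row → Store = P37 ✓
SKU=C36: 1 row → Store = P37 ✓
SKU=C76: 2 rows → Store = P77, P77 ✓
SKU=C96: 1 row → Store = P51 ✓
SKU=C33: 1 row → Store = P74 ✓
SKU=C42: 1 row → Store = P42 ✓
Two rows agree on SKU but differ on Store, so SKU → Store does not hold.

No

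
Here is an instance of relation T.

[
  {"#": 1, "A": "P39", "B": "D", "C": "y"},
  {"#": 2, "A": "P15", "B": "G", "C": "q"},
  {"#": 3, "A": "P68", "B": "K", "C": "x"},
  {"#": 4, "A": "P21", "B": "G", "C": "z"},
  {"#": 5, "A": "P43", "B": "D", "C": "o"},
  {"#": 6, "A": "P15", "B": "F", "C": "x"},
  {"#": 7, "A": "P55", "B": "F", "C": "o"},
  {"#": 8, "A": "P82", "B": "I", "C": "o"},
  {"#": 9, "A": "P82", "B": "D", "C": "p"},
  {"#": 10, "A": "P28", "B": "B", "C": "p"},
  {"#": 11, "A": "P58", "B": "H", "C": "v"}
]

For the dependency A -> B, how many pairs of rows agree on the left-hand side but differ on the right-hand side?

2

A=P15: violating pairs (2,6) — 1 pair.
A=P82: violating pairs (8,9) — 1 pair.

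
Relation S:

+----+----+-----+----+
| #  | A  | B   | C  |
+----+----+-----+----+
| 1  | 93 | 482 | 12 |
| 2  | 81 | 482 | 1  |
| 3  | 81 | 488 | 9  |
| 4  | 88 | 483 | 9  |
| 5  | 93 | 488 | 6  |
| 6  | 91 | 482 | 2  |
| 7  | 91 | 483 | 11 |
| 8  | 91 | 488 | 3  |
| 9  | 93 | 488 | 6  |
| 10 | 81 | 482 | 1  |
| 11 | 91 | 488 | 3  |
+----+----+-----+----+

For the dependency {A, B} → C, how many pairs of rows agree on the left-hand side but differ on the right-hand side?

(A=81, B=482): all 2 rows agree on C — 0 pairs.
(A=93, B=488): all 2 rows agree on C — 0 pairs.
(A=91, B=488): all 2 rows agree on C — 0 pairs.

0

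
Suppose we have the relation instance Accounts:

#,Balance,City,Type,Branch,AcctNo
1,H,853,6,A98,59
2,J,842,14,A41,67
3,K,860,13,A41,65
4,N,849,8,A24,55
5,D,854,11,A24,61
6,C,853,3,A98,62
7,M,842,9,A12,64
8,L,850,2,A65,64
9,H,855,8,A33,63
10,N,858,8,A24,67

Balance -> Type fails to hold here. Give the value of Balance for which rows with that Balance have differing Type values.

H

Balance=H: rows 1, 9 → Type takes values {6, 8} — violation
Balance=J: row 2 → Type = 14 ✓
Balance=K: row 3 → Type = 13 ✓
Balance=N: rows 4, 10 → Type = 8, 8 ✓
Balance=D: row 5 → Type = 11 ✓
Balance=C: row 6 → Type = 3 ✓
Balance=M: row 7 → Type = 9 ✓
Balance=L: row 8 → Type = 2 ✓
The only Balance value with inconsistent Type is Balance=H.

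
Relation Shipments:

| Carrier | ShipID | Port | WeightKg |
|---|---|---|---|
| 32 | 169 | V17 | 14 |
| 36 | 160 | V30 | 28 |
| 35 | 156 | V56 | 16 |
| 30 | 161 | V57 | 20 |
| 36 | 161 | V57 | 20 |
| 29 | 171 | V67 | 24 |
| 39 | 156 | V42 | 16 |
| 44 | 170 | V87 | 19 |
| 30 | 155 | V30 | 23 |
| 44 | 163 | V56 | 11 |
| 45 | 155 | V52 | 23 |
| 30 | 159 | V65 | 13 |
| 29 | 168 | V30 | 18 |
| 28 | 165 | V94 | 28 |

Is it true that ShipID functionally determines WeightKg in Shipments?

Yes

ShipID=169: 1 row → WeightKg = 14 ✓
ShipID=160: 1 row → WeightKg = 28 ✓
ShipID=156: 2 rows → WeightKg = 16, 16 ✓
ShipID=161: 2 rows → WeightKg = 20, 20 ✓
ShipID=171: 1 row → WeightKg = 24 ✓
ShipID=170: 1 row → WeightKg = 19 ✓
ShipID=155: 2 rows → WeightKg = 23, 23 ✓
ShipID=163: 1 row → WeightKg = 11 ✓
ShipID=159: 1 row → WeightKg = 13 ✓
ShipID=168: 1 row → WeightKg = 18 ✓
ShipID=165: 1 row → WeightKg = 28 ✓
Every ShipID value is associated with a single WeightKg value, so ShipID -> WeightKg holds.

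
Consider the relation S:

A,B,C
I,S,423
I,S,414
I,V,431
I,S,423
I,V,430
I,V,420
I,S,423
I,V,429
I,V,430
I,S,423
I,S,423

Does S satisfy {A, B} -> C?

(A=I, B=S): 6 rows → C takes values {423, 414} — violation
(A=I, B=V): 5 rows → C takes values {431, 430, 420, 429} — violation
Two rows agree on {A, B} but differ on C, so {A, B} -> C does not hold.

No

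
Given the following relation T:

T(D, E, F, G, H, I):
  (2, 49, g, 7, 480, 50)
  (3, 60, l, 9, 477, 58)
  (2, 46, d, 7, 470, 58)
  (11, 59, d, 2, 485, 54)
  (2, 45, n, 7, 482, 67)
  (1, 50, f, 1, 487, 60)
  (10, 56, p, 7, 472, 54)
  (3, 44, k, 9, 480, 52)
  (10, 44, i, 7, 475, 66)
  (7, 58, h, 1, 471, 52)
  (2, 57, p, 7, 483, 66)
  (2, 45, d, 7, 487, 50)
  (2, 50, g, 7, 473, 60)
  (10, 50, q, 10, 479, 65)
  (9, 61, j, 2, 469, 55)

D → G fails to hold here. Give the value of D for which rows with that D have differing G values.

D=2: 6 rows → G = 7, 7, 7, 7, 7, 7 ✓
D=3: 2 rows → G = 9, 9 ✓
D=11: 1 row → G = 2 ✓
D=1: 1 row → G = 1 ✓
D=10: 3 rows → G takes values {7, 10} — violation
D=7: 1 row → G = 1 ✓
D=9: 1 row → G = 2 ✓
The only D value with inconsistent G is D=10.

10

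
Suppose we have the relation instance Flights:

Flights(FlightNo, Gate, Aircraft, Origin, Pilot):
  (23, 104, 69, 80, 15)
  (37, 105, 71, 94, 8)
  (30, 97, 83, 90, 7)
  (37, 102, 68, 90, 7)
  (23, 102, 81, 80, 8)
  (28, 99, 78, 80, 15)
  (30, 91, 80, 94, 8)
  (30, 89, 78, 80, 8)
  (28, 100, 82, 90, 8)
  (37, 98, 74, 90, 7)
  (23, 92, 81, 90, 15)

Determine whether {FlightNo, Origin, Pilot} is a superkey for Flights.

No

Two distinct rows share (FlightNo=37, Origin=90, Pilot=7), so {FlightNo, Origin, Pilot} does not determine every attribute — not a superkey.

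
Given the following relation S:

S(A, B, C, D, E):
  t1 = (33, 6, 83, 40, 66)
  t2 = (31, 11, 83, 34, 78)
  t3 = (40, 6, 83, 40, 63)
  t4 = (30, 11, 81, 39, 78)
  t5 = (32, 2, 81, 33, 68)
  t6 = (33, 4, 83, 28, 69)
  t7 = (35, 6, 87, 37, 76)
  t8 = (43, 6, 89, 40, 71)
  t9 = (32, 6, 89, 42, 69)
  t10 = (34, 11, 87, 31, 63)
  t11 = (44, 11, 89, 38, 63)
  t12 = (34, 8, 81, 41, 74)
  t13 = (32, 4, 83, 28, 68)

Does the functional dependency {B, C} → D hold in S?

No

(B=6, C=83): rows 1, 3 → D = 40, 40 ✓
(B=11, C=83): row 2 → D = 34 ✓
(B=11, C=81): row 4 → D = 39 ✓
(B=2, C=81): row 5 → D = 33 ✓
(B=4, C=83): rows 6, 13 → D = 28, 28 ✓
(B=6, C=87): row 7 → D = 37 ✓
(B=6, C=89): rows 8, 9 → D takes values {40, 42} — violation
(B=11, C=87): row 10 → D = 31 ✓
(B=11, C=89): row 11 → D = 38 ✓
(B=8, C=81): row 12 → D = 41 ✓
Two rows agree on {B, C} but differ on D, so {B, C} → D does not hold.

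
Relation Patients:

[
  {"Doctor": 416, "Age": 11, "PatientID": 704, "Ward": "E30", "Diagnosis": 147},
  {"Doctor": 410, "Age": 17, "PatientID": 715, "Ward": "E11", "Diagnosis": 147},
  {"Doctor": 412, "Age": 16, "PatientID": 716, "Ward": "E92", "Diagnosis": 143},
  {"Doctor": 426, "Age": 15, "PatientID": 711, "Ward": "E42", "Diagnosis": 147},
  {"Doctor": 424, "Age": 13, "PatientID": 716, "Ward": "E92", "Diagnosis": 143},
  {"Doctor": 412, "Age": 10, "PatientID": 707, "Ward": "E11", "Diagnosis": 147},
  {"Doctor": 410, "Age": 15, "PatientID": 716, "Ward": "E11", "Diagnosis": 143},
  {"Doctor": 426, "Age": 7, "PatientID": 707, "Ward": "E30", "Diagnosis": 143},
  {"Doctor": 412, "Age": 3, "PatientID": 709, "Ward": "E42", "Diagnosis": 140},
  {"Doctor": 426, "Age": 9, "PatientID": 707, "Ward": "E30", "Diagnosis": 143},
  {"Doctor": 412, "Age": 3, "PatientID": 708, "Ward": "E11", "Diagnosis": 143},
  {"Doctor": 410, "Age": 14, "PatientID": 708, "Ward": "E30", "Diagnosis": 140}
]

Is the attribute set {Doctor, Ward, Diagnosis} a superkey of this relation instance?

Two distinct rows share (Doctor=426, Ward=E30, Diagnosis=143), so {Doctor, Ward, Diagnosis} does not determine every attribute — not a superkey.

No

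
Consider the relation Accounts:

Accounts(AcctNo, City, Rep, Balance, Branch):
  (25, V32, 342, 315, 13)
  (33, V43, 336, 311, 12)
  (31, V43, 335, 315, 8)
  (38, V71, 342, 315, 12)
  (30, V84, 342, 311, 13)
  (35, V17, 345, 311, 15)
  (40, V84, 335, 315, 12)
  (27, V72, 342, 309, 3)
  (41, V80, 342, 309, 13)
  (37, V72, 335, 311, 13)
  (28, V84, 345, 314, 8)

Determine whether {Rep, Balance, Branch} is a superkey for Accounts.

All 11 rows have distinct {Rep, Balance, Branch} values, so {Rep, Balance, Branch} → (all attributes) holds and {Rep, Balance, Branch} is a superkey.

Yes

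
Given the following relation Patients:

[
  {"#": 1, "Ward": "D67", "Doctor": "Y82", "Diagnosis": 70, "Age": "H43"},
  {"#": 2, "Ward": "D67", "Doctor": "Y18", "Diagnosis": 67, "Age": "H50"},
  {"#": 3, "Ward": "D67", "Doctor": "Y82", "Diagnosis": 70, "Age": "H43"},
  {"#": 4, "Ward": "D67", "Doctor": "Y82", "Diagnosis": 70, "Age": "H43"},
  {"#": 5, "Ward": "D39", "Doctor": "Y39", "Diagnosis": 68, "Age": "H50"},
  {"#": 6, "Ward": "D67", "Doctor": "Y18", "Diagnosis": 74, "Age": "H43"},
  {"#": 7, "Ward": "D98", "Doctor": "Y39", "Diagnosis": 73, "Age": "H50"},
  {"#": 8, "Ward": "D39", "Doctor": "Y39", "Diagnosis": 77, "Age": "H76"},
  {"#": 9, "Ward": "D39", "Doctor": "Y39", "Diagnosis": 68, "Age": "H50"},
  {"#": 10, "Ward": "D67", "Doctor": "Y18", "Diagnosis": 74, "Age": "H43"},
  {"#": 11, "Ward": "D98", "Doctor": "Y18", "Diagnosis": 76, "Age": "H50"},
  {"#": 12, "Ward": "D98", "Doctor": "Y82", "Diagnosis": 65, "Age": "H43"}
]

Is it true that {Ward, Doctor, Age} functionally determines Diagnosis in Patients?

(Ward=D67, Doctor=Y82, Age=H43): rows 1, 3, 4 → Diagnosis = 70, 70, 70 ✓
(Ward=D67, Doctor=Y18, Age=H50): row 2 → Diagnosis = 67 ✓
(Ward=D39, Doctor=Y39, Age=H50): rows 5, 9 → Diagnosis = 68, 68 ✓
(Ward=D67, Doctor=Y18, Age=H43): rows 6, 10 → Diagnosis = 74, 74 ✓
(Ward=D98, Doctor=Y39, Age=H50): row 7 → Diagnosis = 73 ✓
(Ward=D39, Doctor=Y39, Age=H76): row 8 → Diagnosis = 77 ✓
(Ward=D98, Doctor=Y18, Age=H50): row 11 → Diagnosis = 76 ✓
(Ward=D98, Doctor=Y82, Age=H43): row 12 → Diagnosis = 65 ✓
Every {Ward, Doctor, Age} value is associated with a single Diagnosis value, so {Ward, Doctor, Age} → Diagnosis holds.

Yes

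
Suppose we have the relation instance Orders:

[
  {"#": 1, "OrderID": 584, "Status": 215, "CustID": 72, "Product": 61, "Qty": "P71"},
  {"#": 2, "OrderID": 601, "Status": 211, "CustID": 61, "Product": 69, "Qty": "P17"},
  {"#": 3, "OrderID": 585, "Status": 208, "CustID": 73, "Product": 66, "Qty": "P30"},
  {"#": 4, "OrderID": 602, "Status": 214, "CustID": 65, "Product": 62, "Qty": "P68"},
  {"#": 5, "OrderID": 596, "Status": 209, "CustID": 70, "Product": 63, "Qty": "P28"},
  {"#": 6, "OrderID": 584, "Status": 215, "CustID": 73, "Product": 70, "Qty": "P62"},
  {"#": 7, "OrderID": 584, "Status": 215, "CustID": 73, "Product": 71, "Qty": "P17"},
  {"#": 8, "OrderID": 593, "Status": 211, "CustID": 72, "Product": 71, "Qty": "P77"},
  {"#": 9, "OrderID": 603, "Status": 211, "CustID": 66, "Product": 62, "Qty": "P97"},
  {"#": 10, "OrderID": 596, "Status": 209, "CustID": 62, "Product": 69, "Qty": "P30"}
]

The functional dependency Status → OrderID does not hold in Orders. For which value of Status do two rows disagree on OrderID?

Status=215: rows 1, 6, 7 → OrderID = 584, 584, 584 ✓
Status=211: rows 2, 8, 9 → OrderID takes values {601, 593, 603} — violation
Status=208: row 3 → OrderID = 585 ✓
Status=214: row 4 → OrderID = 602 ✓
Status=209: rows 5, 10 → OrderID = 596, 596 ✓
The only Status value with inconsistent OrderID is Status=211.

211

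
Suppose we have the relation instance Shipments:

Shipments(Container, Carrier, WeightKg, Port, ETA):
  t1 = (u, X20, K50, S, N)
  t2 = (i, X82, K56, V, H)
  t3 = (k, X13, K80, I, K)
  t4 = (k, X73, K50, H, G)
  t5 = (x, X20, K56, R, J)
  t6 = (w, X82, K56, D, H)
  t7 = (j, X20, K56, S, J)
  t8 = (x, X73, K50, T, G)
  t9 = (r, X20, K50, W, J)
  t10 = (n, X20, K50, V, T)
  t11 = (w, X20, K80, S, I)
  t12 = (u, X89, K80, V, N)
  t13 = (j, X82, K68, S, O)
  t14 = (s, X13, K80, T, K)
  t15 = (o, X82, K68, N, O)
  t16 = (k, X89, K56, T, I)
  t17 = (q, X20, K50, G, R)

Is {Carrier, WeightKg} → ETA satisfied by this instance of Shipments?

(Carrier=X20, WeightKg=K50): rows 1, 9, 10, 17 → ETA takes values {N, J, T, R} — violation
(Carrier=X82, WeightKg=K56): rows 2, 6 → ETA = H, H ✓
(Carrier=X13, WeightKg=K80): rows 3, 14 → ETA = K, K ✓
(Carrier=X73, WeightKg=K50): rows 4, 8 → ETA = G, G ✓
(Carrier=X20, WeightKg=K56): rows 5, 7 → ETA = J, J ✓
(Carrier=X20, WeightKg=K80): row 11 → ETA = I ✓
(Carrier=X89, WeightKg=K80): row 12 → ETA = N ✓
(Carrier=X82, WeightKg=K68): rows 13, 15 → ETA = O, O ✓
(Carrier=X89, WeightKg=K56): row 16 → ETA = I ✓
Two rows agree on {Carrier, WeightKg} but differ on ETA, so {Carrier, WeightKg} → ETA does not hold.

No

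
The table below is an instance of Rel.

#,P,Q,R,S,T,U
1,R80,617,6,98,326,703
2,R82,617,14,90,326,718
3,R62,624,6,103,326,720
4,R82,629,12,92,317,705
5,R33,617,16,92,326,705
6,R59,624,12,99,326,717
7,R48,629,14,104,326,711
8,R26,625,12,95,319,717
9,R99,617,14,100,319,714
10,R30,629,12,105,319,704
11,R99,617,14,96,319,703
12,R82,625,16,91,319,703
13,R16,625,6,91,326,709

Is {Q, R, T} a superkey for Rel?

No

Rows 9 and 11 have the same {Q, R, T} value (Q=617, R=14, T=319) but are distinct tuples, so {Q, R, T} does not determine every attribute — not a superkey.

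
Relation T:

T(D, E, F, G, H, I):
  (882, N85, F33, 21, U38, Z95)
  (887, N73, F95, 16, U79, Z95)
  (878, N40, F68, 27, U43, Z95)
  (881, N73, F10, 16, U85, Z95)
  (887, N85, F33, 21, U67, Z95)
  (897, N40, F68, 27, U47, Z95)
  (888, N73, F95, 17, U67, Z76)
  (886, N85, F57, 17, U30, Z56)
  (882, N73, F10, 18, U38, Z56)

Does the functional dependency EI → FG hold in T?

(E=N85, I=Z95): 2 rows → {F,G} = (F33, 21), (F33, 21) ✓
(E=N73, I=Z95): 2 rows → {F,G} takes values {(F95, 16), (F10, 16)} — violation
(E=N40, I=Z95): 2 rows → {F,G} = (F68, 27), (F68, 27) ✓
(E=N73, I=Z76): 1 row → {F,G} = (F95, 17) ✓
(E=N85, I=Z56): 1 row → {F,G} = (F57, 17) ✓
(E=N73, I=Z56): 1 row → {F,G} = (F10, 18) ✓
Two rows agree on EI but differ on FG, so EI → FG does not hold.

No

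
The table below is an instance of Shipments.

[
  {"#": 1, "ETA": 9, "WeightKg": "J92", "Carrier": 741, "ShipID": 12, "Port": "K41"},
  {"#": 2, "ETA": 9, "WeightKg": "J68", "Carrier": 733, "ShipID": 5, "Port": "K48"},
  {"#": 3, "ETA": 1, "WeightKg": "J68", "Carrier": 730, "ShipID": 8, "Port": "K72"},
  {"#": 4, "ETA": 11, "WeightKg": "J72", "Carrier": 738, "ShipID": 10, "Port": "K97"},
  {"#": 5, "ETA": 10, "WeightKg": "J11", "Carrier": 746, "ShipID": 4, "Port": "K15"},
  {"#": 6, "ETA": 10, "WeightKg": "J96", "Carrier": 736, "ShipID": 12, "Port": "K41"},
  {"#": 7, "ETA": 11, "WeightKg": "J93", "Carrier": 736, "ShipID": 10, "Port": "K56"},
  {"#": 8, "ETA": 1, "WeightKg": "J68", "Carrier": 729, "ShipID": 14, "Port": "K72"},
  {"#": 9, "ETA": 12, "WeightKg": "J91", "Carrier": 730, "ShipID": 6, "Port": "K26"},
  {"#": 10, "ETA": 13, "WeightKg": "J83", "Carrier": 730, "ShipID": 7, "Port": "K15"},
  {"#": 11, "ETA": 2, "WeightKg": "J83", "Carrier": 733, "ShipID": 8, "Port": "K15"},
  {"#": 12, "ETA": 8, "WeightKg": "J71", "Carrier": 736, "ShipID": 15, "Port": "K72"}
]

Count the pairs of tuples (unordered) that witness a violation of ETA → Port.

ETA=9: violating pairs (1,2) — 1 pair.
ETA=1: all 2 rows agree on Port — 0 pairs.
ETA=11: violating pairs (4,7) — 1 pair.
ETA=10: violating pairs (5,6) — 1 pair.

3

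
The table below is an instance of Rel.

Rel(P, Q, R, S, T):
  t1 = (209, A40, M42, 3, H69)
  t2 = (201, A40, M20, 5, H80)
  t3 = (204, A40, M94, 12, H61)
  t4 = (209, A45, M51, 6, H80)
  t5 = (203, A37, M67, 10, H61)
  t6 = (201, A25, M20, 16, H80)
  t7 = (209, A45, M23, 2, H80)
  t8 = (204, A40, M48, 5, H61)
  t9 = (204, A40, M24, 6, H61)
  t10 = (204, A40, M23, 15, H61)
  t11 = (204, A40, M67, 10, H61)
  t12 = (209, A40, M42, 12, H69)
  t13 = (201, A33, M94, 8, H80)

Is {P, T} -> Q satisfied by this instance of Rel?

No

(P=209, T=H69): rows 1, 12 → Q = A40, A40 ✓
(P=201, T=H80): rows 2, 6, 13 → Q takes values {A40, A25, A33} — violation
(P=204, T=H61): rows 3, 8, 9, 10, 11 → Q = A40, A40, A40, A40, A40 ✓
(P=209, T=H80): rows 4, 7 → Q = A45, A45 ✓
(P=203, T=H61): row 5 → Q = A37 ✓
Two rows agree on {P, T} but differ on Q, so {P, T} -> Q does not hold.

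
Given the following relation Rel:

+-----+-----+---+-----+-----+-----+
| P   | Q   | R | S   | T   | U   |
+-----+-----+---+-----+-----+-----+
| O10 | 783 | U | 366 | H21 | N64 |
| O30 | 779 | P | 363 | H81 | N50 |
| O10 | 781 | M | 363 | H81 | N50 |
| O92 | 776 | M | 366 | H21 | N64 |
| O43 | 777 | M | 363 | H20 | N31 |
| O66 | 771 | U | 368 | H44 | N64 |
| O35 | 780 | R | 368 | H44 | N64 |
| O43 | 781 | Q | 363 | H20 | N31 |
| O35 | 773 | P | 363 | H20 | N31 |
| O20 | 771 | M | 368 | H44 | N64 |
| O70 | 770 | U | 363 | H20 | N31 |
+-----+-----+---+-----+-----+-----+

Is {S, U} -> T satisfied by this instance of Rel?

(S=366, U=N64): 2 rows → T = H21, H21 ✓
(S=363, U=N50): 2 rows → T = H81, H81 ✓
(S=363, U=N31): 4 rows → T = H20, H20, H20, H20 ✓
(S=368, U=N64): 3 rows → T = H44, H44, H44 ✓
Every {S, U} value is associated with a single T value, so {S, U} -> T holds.

Yes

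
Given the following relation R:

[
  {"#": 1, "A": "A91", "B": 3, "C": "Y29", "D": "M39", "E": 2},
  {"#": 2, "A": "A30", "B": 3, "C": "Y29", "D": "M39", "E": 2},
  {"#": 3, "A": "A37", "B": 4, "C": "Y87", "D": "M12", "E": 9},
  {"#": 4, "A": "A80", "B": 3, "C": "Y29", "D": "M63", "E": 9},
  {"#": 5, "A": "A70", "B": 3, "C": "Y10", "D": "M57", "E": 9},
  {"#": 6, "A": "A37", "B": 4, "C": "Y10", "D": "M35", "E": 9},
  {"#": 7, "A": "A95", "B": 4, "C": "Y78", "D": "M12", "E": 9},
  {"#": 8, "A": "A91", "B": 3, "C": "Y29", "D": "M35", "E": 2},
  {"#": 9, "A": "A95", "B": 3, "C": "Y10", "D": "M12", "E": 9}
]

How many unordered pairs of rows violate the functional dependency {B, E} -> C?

(B=3, E=2): all 3 rows agree on C — 0 pairs.
(B=4, E=9): violating pairs (3,6), (3,7), (6,7) — 3 pairs.
(B=3, E=9): violating pairs (4,5), (4,9) — 2 pairs.

5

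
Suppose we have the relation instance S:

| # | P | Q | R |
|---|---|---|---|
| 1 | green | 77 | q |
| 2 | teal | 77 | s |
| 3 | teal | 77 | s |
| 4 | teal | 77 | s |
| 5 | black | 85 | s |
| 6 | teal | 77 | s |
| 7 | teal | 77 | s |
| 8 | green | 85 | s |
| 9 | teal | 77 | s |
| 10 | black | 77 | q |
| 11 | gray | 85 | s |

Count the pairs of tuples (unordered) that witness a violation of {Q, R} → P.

4

(Q=77, R=q): violating pairs (1,10) — 1 pair.
(Q=77, R=s): all 6 rows agree on P — 0 pairs.
(Q=85, R=s): violating pairs (5,8), (5,11), (8,11) — 3 pairs.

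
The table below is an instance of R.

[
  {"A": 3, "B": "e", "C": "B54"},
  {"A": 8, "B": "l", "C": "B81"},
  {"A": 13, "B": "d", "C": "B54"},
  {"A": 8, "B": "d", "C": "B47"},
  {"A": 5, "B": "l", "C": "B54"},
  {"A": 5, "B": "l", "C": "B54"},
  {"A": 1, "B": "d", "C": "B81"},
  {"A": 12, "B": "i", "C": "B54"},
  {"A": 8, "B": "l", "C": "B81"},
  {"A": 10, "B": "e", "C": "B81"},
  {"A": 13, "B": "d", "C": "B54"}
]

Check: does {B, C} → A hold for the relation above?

Yes

(B=e, C=B54): 1 row → A = 3 ✓
(B=l, C=B81): 2 rows → A = 8, 8 ✓
(B=d, C=B54): 2 rows → A = 13, 13 ✓
(B=d, C=B47): 1 row → A = 8 ✓
(B=l, C=B54): 2 rows → A = 5, 5 ✓
(B=d, C=B81): 1 row → A = 1 ✓
(B=i, C=B54): 1 row → A = 12 ✓
(B=e, C=B81): 1 row → A = 10 ✓
Every {B, C} value is associated with a single A value, so {B, C} → A holds.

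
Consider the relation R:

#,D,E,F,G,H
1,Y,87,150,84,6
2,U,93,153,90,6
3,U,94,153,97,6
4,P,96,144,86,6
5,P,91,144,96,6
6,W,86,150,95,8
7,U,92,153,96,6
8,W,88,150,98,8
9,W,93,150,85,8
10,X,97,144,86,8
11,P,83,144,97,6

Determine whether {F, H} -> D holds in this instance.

(F=150, H=6): row 1 → D = Y ✓
(F=153, H=6): rows 2, 3, 7 → D = U, U, U ✓
(F=144, H=6): rows 4, 5, 11 → D = P, P, P ✓
(F=150, H=8): rows 6, 8, 9 → D = W, W, W ✓
(F=144, H=8): row 10 → D = X ✓
Every {F, H} value is associated with a single D value, so {F, H} -> D holds.

Yes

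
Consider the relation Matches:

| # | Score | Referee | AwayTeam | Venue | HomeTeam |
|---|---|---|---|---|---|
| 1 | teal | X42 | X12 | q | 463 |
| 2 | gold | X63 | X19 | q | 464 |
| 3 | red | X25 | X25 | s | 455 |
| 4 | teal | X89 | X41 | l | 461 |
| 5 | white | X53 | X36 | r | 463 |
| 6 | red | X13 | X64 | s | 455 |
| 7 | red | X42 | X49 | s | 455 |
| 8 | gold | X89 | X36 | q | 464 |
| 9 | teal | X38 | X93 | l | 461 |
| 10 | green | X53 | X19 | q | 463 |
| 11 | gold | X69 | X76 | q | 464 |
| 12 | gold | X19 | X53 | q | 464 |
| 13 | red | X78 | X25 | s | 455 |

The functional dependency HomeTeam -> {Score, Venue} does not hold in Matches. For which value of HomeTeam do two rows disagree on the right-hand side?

463

HomeTeam=463: rows 1, 5, 10 → {Score,Venue} takes values {(teal, q), (white, r), (green, q)} — violation
HomeTeam=464: rows 2, 8, 11, 12 → {Score,Venue} = (gold, q), (gold, q), (gold, q), (gold, q) ✓
HomeTeam=455: rows 3, 6, 7, 13 → {Score,Venue} = (red, s), (red, s), (red, s), (red, s) ✓
HomeTeam=461: rows 4, 9 → {Score,Venue} = (teal, l), (teal, l) ✓
The only HomeTeam value with inconsistent RHS is HomeTeam=463.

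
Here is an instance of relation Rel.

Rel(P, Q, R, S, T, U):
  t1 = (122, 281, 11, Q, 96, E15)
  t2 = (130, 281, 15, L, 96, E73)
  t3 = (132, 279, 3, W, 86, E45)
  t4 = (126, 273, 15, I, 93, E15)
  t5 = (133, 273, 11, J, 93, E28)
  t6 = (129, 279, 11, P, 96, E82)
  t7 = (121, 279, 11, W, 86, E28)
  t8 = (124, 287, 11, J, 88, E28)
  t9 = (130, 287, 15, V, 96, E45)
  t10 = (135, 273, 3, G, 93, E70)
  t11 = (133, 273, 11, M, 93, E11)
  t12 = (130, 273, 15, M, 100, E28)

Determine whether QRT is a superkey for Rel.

No

Rows 5 and 11 have the same QRT value (Q=273, R=11, T=93) but are distinct tuples, so QRT does not determine every attribute — not a superkey.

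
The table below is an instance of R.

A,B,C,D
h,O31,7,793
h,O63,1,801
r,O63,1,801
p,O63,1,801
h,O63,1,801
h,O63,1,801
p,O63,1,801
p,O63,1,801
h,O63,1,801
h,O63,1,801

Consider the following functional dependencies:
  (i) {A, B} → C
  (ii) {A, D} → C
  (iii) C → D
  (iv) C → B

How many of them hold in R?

(i) {A, B} → C: every LHS value maps to a single RHS value — holds.
(ii) {A, D} → C: every LHS value maps to a single RHS value — holds.
(iii) C → D: every LHS value maps to a single RHS value — holds.
(iv) C → B: every LHS value maps to a single RHS value — holds.
4 of the 4 dependencies hold.

4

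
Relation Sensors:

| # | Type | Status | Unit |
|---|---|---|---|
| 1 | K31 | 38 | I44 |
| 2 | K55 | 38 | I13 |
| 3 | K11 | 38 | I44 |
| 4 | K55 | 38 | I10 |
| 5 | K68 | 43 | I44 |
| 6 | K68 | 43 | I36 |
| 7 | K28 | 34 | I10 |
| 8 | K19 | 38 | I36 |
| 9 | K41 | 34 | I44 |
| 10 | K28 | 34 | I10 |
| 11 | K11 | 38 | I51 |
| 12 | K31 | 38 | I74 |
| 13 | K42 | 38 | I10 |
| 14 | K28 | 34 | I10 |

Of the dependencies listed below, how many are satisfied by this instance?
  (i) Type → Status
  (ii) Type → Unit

(i) Type → Status: every LHS value maps to a single RHS value — holds.
(ii) Type → Unit: Type=K31: rows 1, 12 → Unit takes values {I44, I74} — violation; Type=K55: rows 2, 4 → Unit takes values {I13, I10} — violation; Type=K11: rows 3, 11 → Unit takes values {I44, I51} — violation; Type=K68: rows 5, 6 → Unit takes values {I44, I36} — violation — fails.
1 of the 2 dependencies holds.

1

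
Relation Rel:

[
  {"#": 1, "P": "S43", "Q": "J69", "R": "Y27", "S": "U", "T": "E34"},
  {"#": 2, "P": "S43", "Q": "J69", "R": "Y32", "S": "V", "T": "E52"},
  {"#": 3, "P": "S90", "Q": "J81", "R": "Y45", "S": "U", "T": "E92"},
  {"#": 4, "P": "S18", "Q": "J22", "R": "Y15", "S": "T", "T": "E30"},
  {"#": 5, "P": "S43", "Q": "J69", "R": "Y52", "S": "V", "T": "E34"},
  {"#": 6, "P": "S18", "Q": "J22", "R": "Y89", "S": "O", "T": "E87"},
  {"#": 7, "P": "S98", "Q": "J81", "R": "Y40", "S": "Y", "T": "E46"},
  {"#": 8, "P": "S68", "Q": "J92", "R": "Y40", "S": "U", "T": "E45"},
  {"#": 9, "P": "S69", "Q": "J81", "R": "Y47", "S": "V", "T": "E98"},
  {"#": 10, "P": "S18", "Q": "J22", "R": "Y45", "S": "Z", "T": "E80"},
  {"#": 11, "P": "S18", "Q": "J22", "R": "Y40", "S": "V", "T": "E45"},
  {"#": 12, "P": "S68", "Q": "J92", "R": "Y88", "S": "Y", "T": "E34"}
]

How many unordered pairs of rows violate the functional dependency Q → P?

3

Q=J69: all 3 rows agree on P — 0 pairs.
Q=J81: violating pairs (3,7), (3,9), (7,9) — 3 pairs.
Q=J22: all 4 rows agree on P — 0 pairs.
Q=J92: all 2 rows agree on P — 0 pairs.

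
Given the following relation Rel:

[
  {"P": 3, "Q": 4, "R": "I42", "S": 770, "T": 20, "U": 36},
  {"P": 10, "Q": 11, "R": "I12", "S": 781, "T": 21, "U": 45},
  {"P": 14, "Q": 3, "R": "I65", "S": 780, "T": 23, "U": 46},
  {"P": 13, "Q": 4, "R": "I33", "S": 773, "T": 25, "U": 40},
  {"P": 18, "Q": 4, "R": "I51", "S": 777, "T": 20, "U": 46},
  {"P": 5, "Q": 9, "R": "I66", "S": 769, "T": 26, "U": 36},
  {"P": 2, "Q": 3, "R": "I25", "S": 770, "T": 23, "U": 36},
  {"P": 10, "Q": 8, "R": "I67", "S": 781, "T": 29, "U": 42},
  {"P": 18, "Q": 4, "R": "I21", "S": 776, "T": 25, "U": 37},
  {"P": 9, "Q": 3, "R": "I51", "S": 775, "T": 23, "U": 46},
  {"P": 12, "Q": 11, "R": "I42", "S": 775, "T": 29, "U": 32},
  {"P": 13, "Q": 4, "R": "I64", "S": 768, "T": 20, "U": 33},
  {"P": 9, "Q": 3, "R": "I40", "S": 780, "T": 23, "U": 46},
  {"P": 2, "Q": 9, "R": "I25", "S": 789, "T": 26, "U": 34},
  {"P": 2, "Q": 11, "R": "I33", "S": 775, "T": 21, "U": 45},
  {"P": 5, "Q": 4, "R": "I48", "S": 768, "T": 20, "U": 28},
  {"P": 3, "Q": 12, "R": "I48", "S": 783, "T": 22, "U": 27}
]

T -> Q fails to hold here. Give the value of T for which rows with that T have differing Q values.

29

T=20: 4 rows → Q = 4, 4, 4, 4 ✓
T=21: 2 rows → Q = 11, 11 ✓
T=23: 4 rows → Q = 3, 3, 3, 3 ✓
T=25: 2 rows → Q = 4, 4 ✓
T=26: 2 rows → Q = 9, 9 ✓
T=29: 2 rows → Q takes values {8, 11} — violation
T=22: 1 row → Q = 12 ✓
The only T value with inconsistent Q is T=29.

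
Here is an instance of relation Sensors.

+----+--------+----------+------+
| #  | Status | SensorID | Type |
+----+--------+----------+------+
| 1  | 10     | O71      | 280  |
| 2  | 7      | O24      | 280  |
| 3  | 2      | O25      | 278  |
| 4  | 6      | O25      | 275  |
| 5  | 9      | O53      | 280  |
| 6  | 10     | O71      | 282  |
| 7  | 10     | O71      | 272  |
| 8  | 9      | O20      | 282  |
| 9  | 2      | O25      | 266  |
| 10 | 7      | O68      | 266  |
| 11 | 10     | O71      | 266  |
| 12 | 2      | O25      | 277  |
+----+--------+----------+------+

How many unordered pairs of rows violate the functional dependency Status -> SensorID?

Status=10: all 4 rows agree on SensorID — 0 pairs.
Status=7: violating pairs (2,10) — 1 pair.
Status=2: all 3 rows agree on SensorID — 0 pairs.
Status=9: violating pairs (5,8) — 1 pair.

2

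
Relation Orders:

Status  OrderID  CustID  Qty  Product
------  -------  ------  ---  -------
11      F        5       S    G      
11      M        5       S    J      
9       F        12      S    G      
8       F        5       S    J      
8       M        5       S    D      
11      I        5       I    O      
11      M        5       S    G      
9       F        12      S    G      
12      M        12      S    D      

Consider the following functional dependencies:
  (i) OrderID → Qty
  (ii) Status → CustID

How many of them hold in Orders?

2

(i) OrderID → Qty: every LHS value maps to a single RHS value — holds.
(ii) Status → CustID: every LHS value maps to a single RHS value — holds.
2 of the 2 dependencies hold.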